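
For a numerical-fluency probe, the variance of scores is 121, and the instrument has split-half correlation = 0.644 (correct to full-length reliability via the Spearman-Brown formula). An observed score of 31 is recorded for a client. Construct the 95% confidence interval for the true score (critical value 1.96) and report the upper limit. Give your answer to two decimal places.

41.03

SD = √121 = 11.000
r_full = 2·0.644 / (1 + 0.644) ≈ 0.783
SEM = 11.000 × √(1 − 0.783) = 11.000 × √0.217 ≈ 11.000 × 0.465 ≈ 5.119
Margin = 1.96 × 5.119 ≈ 10.033
Upper limit = 31 + 10.033 ≈ 41.033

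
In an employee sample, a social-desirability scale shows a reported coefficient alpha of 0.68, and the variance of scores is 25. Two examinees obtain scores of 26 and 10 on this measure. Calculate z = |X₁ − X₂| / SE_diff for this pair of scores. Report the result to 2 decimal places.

4.00

SD = √25 ≃ 5.0000
SEM = 5.0000 · √(1 − 0.6800) = 5.0000 · √0.3200 ≃ 5.0000 · 0.5657 ≃ 2.8284
Standard error of the difference = 2.8284·√2 ≃ 4.0000
z = |26 − 10| / 4.0000 = 16 / 4.0000 ≃ 4.0000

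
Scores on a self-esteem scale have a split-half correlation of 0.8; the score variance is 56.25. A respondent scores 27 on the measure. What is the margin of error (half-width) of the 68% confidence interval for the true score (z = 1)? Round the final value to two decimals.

2.50

SD = √56.25 = 7.5000
Spearman-Brown: r = 2(0.8) / (1 + 0.8) = 1.6000 / 1.8000 ≃ 0.8889
The standard error of measurement is 7.5000·√(1 − 0.8889) ≃ 7.5000·0.3333 ≃ 2.5000.
Half-width = 1·2.5000 ≃ 2.5000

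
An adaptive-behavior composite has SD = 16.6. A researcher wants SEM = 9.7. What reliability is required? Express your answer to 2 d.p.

0.66

Required reliability = 1 − (SEM/SD)² = 1 − 0.341 ≈ 0.659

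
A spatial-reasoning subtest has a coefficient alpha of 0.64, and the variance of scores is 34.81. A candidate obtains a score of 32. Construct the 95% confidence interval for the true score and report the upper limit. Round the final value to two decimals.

38.94

SD = √34.81 = 5.90000
SEM = 5.90000 * √(1 − 0.64000) = 5.90000 * √0.36000 ≃ 5.90000 * 0.60000 ≃ 3.54000
1.96 * SEM ≃ 6.93840
Upper bound: 32 + 6.93840 = 38.93840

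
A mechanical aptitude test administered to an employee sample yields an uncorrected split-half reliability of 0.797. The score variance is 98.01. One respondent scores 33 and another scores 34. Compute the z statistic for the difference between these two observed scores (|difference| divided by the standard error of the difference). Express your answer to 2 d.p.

σ = 98.01^(1/2) = 9.9000
Spearman-Brown: r = 2(0.797) / (1 + 0.797) = 1.5940 / 1.7970 ≈ 0.8870
SEM = 9.9000×√(1 − 0.8870) ≈ 3.3274
SE_diff = SEM × √2 ≈ 3.3274 × 1.4142 ≈ 4.7057
z = |33 − 34| / 4.7057 = 1 / 4.7057 ≈ 0.2125

0.21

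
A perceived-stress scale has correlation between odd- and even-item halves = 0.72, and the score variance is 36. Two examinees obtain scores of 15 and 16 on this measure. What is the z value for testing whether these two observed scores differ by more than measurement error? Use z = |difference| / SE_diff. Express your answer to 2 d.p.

0.29

σ = 36^(1/2) = 6.0000
Spearman-Brown: r = 2(0.72) / (1 + 0.72) = 1.4400 / 1.7200 ≈ 0.8372
SEM = 6.0000*√(1 − 0.8372) ≈ 2.4208
SE_diff = SEM * √2 ≈ 2.4208 * 1.4142 ≈ 3.4236
z = 1 / 3.4236 ≈ 0.2921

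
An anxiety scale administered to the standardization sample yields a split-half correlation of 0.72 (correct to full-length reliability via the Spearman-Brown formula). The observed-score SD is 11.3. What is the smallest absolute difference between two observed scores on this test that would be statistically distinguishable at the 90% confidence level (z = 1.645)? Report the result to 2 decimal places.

Full-length reliability (Spearman-Brown) = 2(0.72)/(1+0.72) ≈ 0.8372
The standard error of measurement is 11.3000*√(1 − 0.8372) ≈ 11.3000*0.4035 ≈ 4.5592.
SE_diff = SEM * √2 ≈ 4.5592 * 1.4142 ≈ 6.4478
Smallest detectable difference = 1.645*6.4478 ≈ 10.6065

10.61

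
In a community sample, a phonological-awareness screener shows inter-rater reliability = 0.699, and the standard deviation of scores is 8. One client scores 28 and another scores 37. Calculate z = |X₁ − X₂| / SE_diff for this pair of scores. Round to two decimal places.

SEM = 8.0000×√(1 − 0.6990) ≈ 4.3891
SE_diff = SEM × √2 ≈ 4.3891 × 1.4142 ≈ 6.2071
z = |28 − 37| / 6.2071 = 9 / 6.2071 ≈ 1.4500

1.45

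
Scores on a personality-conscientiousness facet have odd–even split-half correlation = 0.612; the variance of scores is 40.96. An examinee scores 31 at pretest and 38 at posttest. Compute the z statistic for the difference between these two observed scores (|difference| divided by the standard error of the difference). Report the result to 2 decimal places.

1.58

SD = √40.96 = 6.400
r_full = 2·0.612 / (1 + 0.612) ≈ 0.759
SEM = 6.400 * √(1 − 0.759) = 6.400 * √0.241 ≈ 6.400 * 0.491 ≈ 3.140
Standard error of the difference = 3.140·√2 ≈ 4.440
z = |31 − 38| / 4.440 = 7 / 4.440 ≈ 1.576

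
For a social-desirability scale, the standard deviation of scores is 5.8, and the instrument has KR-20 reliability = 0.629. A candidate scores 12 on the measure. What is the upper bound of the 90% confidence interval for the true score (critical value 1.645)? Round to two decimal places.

17.81

SEM = 5.800 * √(1 − 0.629) = 5.800 * √0.371 ≈ 5.800 * 0.609 ≈ 3.533
Half-width = 1.645*3.533 ≈ 5.811
Upper limit = 12 + 5.811 ≈ 17.811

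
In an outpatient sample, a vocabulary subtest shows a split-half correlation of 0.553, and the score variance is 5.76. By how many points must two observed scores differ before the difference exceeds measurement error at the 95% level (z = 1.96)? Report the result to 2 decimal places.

SD = √5.76 ≈ 2.4000
Spearman-Brown: r = 2(0.553) / (1 + 0.553) = 1.1060 / 1.5530 ≈ 0.7122
The standard error of measurement is 2.4000*√(1 − 0.7122) ≈ 2.4000*0.5365 ≈ 1.2876.
Standard error of the difference = 1.2876·√2 ≈ 1.8209
Minimum reliable difference = 1.96 * SE_diff ≈ 1.96 * 1.8209 ≈ 3.5690

3.57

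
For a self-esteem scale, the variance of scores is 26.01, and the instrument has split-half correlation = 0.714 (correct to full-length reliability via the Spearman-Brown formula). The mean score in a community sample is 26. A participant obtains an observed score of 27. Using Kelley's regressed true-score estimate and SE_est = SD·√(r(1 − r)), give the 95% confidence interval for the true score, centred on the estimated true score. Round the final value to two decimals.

SD = √26.01 ≈ 5.100
Spearman-Brown: r = 2(0.714) / (1 + 0.714) = 1.428 / 1.714 ≈ 0.833
T̂ = 0.833(27) + 0.167(26) ≈ 26.833
SE_est = 5.100×√(0.833×0.167) ≈ 1.902
CI = 26.833 ± 1.96 × 1.902 → [23.106, 30.560]

[23.11, 30.56]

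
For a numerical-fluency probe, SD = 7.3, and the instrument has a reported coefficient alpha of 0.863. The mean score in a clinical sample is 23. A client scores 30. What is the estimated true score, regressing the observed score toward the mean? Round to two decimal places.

T̂ = 0.8630(30) + 0.1370(23) ≈ 29.0410

29.04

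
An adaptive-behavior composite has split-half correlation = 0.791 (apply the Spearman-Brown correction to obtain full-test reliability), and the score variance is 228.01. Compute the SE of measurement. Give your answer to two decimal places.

SD = √228.01 = 15.1000
Spearman-Brown: r = 2(0.791) / (1 + 0.791) = 1.5820 / 1.7910 ≈ 0.8833
The standard error of measurement is 15.1000×√(1 − 0.8833) ≈ 15.1000×0.3416 ≈ 5.1582.

5.16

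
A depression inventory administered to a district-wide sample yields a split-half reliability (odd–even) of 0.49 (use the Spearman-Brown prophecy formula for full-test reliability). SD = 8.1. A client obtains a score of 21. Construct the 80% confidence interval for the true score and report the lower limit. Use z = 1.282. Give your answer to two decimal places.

14.92

Spearman-Brown: r = 2(0.49) / (1 + 0.49) = 0.98000 / 1.49000 ≃ 0.65772
SEM = 8.10000·√(1 − 0.65772) ≃ 4.73889
Margin = 1.282 · 4.73889 ≃ 6.07526
Lower limit = 21 − 6.07526 ≃ 14.92474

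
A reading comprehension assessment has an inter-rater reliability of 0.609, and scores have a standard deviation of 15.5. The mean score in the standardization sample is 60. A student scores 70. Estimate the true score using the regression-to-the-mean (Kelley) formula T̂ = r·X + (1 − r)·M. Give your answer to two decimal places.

66.09

T̂ = r·X + (1 − r)·M = 0.60900×70 + 0.39100×60 = 42.63000 + 23.46000 ≈ 66.09000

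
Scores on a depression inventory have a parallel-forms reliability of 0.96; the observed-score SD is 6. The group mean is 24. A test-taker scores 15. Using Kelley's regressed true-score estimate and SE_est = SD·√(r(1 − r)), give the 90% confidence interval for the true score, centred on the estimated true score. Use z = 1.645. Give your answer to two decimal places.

[13.43, 17.29]

T̂ = 0.960(15) + 0.040(24) ≈ 15.360
SE_est = SD * √(r(1 − r)) = 6.000 * √0.038 ≈ 6.000 * 0.196 ≈ 1.176
90% CI: 15.360 ± 1.934 ≈ (13.426, 17.294)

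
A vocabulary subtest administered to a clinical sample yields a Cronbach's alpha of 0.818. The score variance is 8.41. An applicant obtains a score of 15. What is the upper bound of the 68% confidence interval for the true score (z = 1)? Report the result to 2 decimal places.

σ = 8.41^(1/2) = 2.900
SEM = 2.900×√(1 − 0.818) ≈ 1.237
Half-width = 1×1.237 ≈ 1.237
Upper bound: 15 + 1.237 = 16.237

16.24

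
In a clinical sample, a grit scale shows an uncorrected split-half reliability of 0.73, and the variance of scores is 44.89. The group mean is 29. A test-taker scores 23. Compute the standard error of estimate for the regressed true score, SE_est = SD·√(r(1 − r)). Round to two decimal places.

2.43

SD = √44.89 = 6.70000
Full-length reliability (Spearman-Brown) = 2(0.73)/(1+0.73) ≈ 0.84393
SE_est = 6.70000×√(0.84393×0.15607) ≈ 2.43157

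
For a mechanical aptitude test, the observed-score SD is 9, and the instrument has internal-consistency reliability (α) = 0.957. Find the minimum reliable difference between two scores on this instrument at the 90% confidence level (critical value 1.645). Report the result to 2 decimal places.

SEM = 9.000×√(1 − 0.957) ≈ 1.866
SE_diff = √2 × SEM ≈ 2.639
Smallest detectable difference = 1.645×2.639 ≈ 4.342

4.34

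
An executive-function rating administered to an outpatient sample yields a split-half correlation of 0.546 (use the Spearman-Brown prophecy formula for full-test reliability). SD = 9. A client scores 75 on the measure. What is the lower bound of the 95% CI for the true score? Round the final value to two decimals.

Full-length reliability (Spearman-Brown) = 2(0.546)/(1+0.546) ≃ 0.706
SEM = 9.000·√(1 − 0.706) ≃ 4.877
Half-width = 1.96·4.877 ≃ 9.559
Lower limit = 75 − 9.559 ≃ 65.441

65.44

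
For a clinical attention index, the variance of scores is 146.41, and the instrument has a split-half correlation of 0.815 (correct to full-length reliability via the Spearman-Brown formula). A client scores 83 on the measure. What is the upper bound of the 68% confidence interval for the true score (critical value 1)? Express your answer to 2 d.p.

σ = 146.41^(1/2) = 12.1000
Full-length reliability (Spearman-Brown) = 2(0.815)/(1+0.815) ≈ 0.8981
SEM = 12.1000 · √(1 − 0.8981) = 12.1000 · √0.1019 ≈ 12.1000 · 0.3193 ≈ 3.8631
Half-width = 1·3.8631 ≈ 3.8631
Upper bound: 83 + 3.8631 = 86.8631

86.86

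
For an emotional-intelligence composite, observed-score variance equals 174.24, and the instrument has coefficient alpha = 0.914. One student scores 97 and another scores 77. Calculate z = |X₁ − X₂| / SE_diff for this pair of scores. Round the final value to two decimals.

SD = √174.24 ≈ 13.20000
SEM = 13.20000 · √(1 − 0.91400) = 13.20000 · √0.08600 ≈ 13.20000 · 0.29326 ≈ 3.87100
SE_diff = SEM · √2 ≈ 3.87100 · 1.41421 ≈ 5.47442
z = |97 − 77| / 5.47442 = 20 / 5.47442 ≈ 3.65335

3.65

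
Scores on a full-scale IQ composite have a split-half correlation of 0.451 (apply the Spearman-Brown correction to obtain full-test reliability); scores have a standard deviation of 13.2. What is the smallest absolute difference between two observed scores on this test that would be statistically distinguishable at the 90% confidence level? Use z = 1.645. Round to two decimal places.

Full-length reliability (Spearman-Brown) = 2(0.451)/(1+0.451) ≈ 0.622
SEM = 13.200 * √(1 − 0.622) = 13.200 * √0.378 ≈ 13.200 * 0.615 ≈ 8.119
Standard error of the difference = 8.119·√2 ≈ 11.483
Smallest detectable difference = 1.645*11.483 ≈ 18.889

18.89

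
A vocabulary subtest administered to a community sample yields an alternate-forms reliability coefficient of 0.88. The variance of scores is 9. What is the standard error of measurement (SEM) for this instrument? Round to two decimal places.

σ = 9^(1/2) = 3.0000
SEM = 3.0000×√(1 − 0.8800) ≃ 1.0392

1.04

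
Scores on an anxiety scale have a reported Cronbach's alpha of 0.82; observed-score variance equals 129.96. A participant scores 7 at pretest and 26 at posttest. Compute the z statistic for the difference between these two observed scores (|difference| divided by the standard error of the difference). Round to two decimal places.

σ = 129.96^(1/2) = 11.400
SEM = 11.400*√(1 − 0.820) ≈ 4.837
Standard error of the difference = 4.837·√2 ≈ 6.840
z = 19 / 6.840 ≈ 2.778

2.78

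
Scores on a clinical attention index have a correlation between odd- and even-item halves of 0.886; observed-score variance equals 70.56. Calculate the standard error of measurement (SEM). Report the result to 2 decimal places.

SD = √70.56 ≈ 8.400
Spearman-Brown: r = 2(0.886) / (1 + 0.886) = 1.772 / 1.886 ≈ 0.940
SEM = 8.400 · √(1 − 0.940) = 8.400 · √0.060 ≈ 8.400 · 0.246 ≈ 2.065

2.07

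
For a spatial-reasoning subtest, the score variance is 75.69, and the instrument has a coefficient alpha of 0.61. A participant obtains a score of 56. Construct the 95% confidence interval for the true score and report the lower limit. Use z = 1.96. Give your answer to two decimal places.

45.35

σ = 75.69^(1/2) = 8.7000
SEM = 8.7000 · √(1 − 0.6100) = 8.7000 · √0.3900 ≈ 8.7000 · 0.6245 ≈ 5.4331
Half-width = 1.96·5.4331 ≈ 10.6490
Lower bound: 56 − 10.6490 = 45.3510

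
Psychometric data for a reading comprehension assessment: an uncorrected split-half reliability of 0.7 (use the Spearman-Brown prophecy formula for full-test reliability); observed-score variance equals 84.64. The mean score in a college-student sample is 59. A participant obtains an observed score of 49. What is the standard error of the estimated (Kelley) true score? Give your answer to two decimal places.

3.51

SD = √84.64 ≈ 9.200
Spearman-Brown: r = 2(0.7) / (1 + 0.7) = 1.400 / 1.700 ≈ 0.824
SE_est = SD × √(r(1 − r)) = 9.200 × √0.145 ≈ 9.200 × 0.381 ≈ 3.507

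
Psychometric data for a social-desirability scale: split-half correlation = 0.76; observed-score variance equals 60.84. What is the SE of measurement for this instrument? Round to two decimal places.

2.88

σ = 60.84^(1/2) = 7.8000
r_full = 2·0.76 / (1 + 0.76) ≈ 0.8636
SEM = 7.8000×√(1 − 0.8636) ≈ 2.8803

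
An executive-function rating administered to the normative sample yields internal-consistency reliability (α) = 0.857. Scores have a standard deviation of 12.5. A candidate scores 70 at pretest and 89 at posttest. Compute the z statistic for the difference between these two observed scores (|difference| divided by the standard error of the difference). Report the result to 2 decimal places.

2.84

SEM = 12.5000 · √(1 − 0.8570) = 12.5000 · √0.1430 ≈ 12.5000 · 0.3782 ≈ 4.7269
Standard error of the difference = 4.7269·√2 ≈ 6.6849
z = |70 − 89| / 6.6849 = 19 / 6.6849 ≈ 2.8422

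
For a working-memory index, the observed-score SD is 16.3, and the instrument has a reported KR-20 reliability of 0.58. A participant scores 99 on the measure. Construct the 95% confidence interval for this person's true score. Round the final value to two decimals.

The standard error of measurement is 16.3000×√(1 − 0.5800) ≃ 16.3000×0.6481 ≃ 10.5636.
Half-width = 1.96×10.5636 ≃ 20.7047
Interval: (78.2953, 119.7047)

[78.30, 119.70]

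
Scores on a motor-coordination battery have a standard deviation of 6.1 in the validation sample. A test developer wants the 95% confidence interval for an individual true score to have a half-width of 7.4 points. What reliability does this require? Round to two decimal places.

0.62

SEM needed = half-width / z = 7.4/1.96 ≈ 3.7755
r = 1 − (3.7755/6.1)² ≈ 1 − 0.3831 ≈ 0.6169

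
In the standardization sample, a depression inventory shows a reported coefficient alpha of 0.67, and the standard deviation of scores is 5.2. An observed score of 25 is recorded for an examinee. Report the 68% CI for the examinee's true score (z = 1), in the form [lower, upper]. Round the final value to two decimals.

[22.01, 27.99]

SEM = 5.2000*√(1 − 0.6700) ≈ 2.9872
Half-width = 1*2.9872 ≈ 2.9872
Interval: (22.0128, 27.9872)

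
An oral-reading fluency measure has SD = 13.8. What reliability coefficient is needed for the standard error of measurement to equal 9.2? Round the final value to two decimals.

r = 1 − (9.20000/13.8)² ≈ 1 − 0.44444 ≈ 0.55556

0.56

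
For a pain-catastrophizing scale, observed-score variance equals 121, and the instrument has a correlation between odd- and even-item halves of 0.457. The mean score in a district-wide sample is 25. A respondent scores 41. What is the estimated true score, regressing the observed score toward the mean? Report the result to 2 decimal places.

35.04

Full-length reliability (Spearman-Brown) = 2(0.457)/(1+0.457) ≈ 0.6273
T̂ = 0.6273(41) + 0.3727(25) ≈ 35.0371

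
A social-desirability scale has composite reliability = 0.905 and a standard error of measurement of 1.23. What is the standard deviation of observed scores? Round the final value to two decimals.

σ = SEM·(1 − r)^(−1/2) ≈ 1.23·3.2444 ≈ 3.9906

3.99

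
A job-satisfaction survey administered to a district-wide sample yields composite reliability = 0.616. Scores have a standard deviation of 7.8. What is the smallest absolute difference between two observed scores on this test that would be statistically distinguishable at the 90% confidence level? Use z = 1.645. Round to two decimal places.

The standard error of measurement is 7.8000×√(1 − 0.6160) ≈ 7.8000×0.6197 ≈ 4.8335.
SE_diff = √2 × SEM ≈ 6.8356
Smallest detectable difference = 1.645×6.8356 ≈ 11.2445

11.24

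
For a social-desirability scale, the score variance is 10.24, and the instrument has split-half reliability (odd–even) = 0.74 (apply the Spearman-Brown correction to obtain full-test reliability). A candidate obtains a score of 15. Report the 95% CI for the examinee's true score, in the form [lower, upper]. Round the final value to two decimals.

[12.58, 17.42]

SD = √10.24 ≈ 3.2000
Full-length reliability (Spearman-Brown) = 2(0.74)/(1+0.74) ≈ 0.8506
SEM = 3.2000*√(1 − 0.8506) ≈ 1.2370
Half-width = 1.96*1.2370 ≈ 2.4245
Interval: (12.5755, 17.4245)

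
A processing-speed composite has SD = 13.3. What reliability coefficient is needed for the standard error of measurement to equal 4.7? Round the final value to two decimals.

0.88

r = 1 − (SEM / SD)² = 1 − (4.70000 / 13.3)² ≈ 1 − 0.12488 ≈ 0.87512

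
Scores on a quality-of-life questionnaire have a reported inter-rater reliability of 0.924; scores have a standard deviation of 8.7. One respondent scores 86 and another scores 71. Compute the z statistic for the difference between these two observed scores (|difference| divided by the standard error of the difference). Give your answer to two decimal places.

4.42

SEM = 8.700 · √(1 − 0.924) = 8.700 · √0.076 ≈ 8.700 · 0.276 ≈ 2.398
SE_diff = √2 · SEM ≈ 3.392
z = 15 / 3.392 ≈ 4.422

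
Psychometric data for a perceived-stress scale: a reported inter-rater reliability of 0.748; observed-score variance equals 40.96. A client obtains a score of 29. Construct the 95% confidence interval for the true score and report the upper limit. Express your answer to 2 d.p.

SD = √40.96 ≃ 6.40000
SEM = 6.40000 · √(1 − 0.74800) = 6.40000 · √0.25200 ≃ 6.40000 · 0.50200 ≃ 3.21277
1.96 · SEM ≃ 6.29704
Upper limit = 29 + 6.29704 ≃ 35.29704

35.30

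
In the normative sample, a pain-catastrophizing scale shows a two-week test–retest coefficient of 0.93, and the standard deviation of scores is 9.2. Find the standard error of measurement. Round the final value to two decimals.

2.43

SEM = 9.20000 * √(1 − 0.93000) = 9.20000 * √0.07000 ≈ 9.20000 * 0.26458 ≈ 2.43409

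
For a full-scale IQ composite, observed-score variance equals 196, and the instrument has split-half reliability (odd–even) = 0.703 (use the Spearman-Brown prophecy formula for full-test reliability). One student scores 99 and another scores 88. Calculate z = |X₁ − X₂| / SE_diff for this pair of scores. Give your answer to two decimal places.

1.33

SD = √196 = 14.000
r_full = 2·0.703 / (1 + 0.703) ≈ 0.826
SEM = 14.000 × √(1 − 0.826) = 14.000 × √0.174 ≈ 14.000 × 0.418 ≈ 5.847
SE_diff = √2 × SEM ≈ 8.268
z = |99 − 88| / 8.268 = 11 / 8.268 ≈ 1.330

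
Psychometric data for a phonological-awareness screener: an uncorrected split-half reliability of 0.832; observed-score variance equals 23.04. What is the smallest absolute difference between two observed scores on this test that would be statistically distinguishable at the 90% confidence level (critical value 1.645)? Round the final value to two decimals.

σ = 23.04^(1/2) = 4.800
r_full = 2·0.832 / (1 + 0.832) ≃ 0.908
SEM = 4.800 × √(1 − 0.908) = 4.800 × √0.092 ≃ 4.800 × 0.303 ≃ 1.454
SE_diff = √2 × SEM ≃ 2.056
Smallest detectable difference = 1.645×2.056 ≃ 3.382

3.38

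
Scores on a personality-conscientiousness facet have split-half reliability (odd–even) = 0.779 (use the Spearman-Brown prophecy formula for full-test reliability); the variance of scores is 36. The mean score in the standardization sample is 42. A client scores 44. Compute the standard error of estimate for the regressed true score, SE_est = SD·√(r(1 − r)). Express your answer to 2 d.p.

SD = √36 = 6.0000
r_full = 2·0.779 / (1 + 0.779) ≈ 0.8758
SE_est = 6.0000·√[r(1 − r)] ≈ 1.9790

1.98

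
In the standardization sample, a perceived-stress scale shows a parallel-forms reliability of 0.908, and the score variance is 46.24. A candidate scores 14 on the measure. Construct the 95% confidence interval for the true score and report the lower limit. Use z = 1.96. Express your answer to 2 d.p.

σ = 46.24^(1/2) = 6.80000
SEM = 6.80000 * √(1 − 0.90800) = 6.80000 * √0.09200 ≃ 6.80000 * 0.30332 ≃ 2.06254
Margin = 1.96 * 2.06254 ≃ 4.04258
Lower limit = 14 − 4.04258 ≃ 9.95742

9.96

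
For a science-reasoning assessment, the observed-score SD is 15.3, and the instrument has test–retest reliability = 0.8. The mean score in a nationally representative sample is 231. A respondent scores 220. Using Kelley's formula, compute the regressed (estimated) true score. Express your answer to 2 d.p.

T̂ = r·X + (1 − r)·M = 0.800·220 + 0.200·231 = 176.000 + 46.200 ≃ 222.200

222.20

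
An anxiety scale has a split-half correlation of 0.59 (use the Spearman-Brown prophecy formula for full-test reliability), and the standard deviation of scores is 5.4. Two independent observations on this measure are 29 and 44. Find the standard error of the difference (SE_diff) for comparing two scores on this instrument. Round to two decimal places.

r_full = 2·0.59 / (1 + 0.59) ≃ 0.742
SEM = 5.400 · √(1 − 0.742) = 5.400 · √0.258 ≃ 5.400 · 0.508 ≃ 2.742
SE_diff = √2 · SEM ≃ 3.878

3.88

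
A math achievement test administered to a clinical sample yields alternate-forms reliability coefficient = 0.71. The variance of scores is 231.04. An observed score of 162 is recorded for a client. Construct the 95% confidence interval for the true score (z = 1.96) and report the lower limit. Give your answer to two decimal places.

σ = 231.04^(1/2) = 15.20000
SEM = 15.20000·√(1 − 0.71000) ≈ 8.18545
Margin = 1.96 · 8.18545 ≈ 16.04348
Lower limit = 162 − 16.04348 ≈ 145.95652

145.96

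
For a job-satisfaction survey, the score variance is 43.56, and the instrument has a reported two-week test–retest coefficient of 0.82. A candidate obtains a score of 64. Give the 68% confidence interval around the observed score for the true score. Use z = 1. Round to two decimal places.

σ = 43.56^(1/2) = 6.60000
The standard error of measurement is 6.60000*√(1 − 0.82000) ≈ 6.60000*0.42426 ≈ 2.80014.
Margin = 1 * 2.80014 ≈ 2.80014
68% CI: 64 ± 2.80014 = [61.19986, 66.80014]

[61.20, 66.80]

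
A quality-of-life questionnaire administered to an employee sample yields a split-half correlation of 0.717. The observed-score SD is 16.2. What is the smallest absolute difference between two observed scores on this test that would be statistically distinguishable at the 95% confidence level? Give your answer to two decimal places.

Full-length reliability (Spearman-Brown) = 2(0.717)/(1+0.717) ≈ 0.835
SEM = 16.200 · √(1 − 0.835) = 16.200 · √0.165 ≈ 16.200 · 0.406 ≈ 6.577
Standard error of the difference = 6.577·√2 ≈ 9.301
Smallest detectable difference = 1.96·9.301 ≈ 18.230

18.23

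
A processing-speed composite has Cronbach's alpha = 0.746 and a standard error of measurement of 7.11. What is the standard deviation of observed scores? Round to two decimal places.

14.11

SD = SEM / √(1 − r) = 7.11 / √0.2540 ≈ 7.11 / 0.5040 ≈ 14.1076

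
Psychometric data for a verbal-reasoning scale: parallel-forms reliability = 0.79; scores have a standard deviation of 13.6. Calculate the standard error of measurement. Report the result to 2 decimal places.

6.23

The standard error of measurement is 13.600*√(1 − 0.790) ≈ 13.600*0.458 ≈ 6.232.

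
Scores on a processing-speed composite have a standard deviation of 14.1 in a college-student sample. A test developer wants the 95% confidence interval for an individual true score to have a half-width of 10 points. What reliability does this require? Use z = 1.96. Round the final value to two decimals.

SEM needed = half-width / z = 10/1.96 ≈ 5.1020
Required reliability = 1 − (SEM/SD)² = 1 − 0.1309 ≈ 0.8691

0.87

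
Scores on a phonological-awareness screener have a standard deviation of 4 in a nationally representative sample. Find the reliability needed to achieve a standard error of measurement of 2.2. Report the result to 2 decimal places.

0.70

r = 1 − (2.2000/4)² ≈ 1 − 0.3025 ≈ 0.6975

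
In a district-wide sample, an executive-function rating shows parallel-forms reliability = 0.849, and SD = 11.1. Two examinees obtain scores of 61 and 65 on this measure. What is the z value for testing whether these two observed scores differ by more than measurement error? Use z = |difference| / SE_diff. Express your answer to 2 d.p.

0.66

SEM = 11.100 · √(1 − 0.849) = 11.100 · √0.151 ≈ 11.100 · 0.389 ≈ 4.313
SE_diff = √2 · SEM ≈ 6.100
z = |61 − 65| / 6.100 = 4 / 6.100 ≈ 0.656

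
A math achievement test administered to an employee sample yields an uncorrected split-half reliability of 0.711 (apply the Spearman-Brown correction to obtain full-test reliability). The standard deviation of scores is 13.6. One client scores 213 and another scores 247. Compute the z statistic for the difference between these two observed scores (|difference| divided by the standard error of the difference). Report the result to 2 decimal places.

Full-length reliability (Spearman-Brown) = 2(0.711)/(1+0.711) ≈ 0.8311
SEM = 13.6000 · √(1 − 0.8311) = 13.6000 · √0.1689 ≈ 13.6000 · 0.4110 ≈ 5.5894
SE_diff = √2 · SEM ≈ 7.9046
z = 34 / 7.9046 ≈ 4.3013

4.30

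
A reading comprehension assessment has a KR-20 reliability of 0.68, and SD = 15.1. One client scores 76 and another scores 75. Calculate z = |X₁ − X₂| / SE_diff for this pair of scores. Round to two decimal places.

0.08

SEM = 15.1000×√(1 − 0.6800) ≈ 8.5418
SE_diff = √2 × SEM ≈ 12.0800
z = |76 − 75| / 12.0800 = 1 / 12.0800 ≈ 0.0828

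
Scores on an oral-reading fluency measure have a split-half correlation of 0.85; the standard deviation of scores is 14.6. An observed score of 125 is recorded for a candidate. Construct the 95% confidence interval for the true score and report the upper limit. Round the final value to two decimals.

133.15

Spearman-Brown: r = 2(0.85) / (1 + 0.85) = 1.700 / 1.850 ≈ 0.919
SEM = 14.600 * √(1 − 0.919) = 14.600 * √0.081 ≈ 14.600 * 0.285 ≈ 4.157
Margin = 1.96 * 4.157 ≈ 8.148
Upper limit = 125 + 8.148 ≈ 133.148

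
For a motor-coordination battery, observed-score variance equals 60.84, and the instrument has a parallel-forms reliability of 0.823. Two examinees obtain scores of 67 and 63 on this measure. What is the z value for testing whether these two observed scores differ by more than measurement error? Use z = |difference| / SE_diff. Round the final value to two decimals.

0.86

σ = 60.84^(1/2) = 7.800
SEM = 7.800 · √(1 − 0.823) = 7.800 · √0.177 ≈ 7.800 · 0.421 ≈ 3.282
SE_diff = SEM · √2 ≈ 3.282 · 1.414 ≈ 4.641
z = 4 / 4.641 ≈ 0.862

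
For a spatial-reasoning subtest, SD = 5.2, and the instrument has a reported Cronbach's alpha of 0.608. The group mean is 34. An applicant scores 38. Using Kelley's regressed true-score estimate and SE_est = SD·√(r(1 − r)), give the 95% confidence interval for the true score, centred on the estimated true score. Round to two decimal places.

[31.46, 41.41]

T̂ = 0.608(38) + 0.392(34) ≃ 36.432
SE_est = SD * √(r(1 − r)) = 5.200 * √0.238 ≃ 5.200 * 0.488 ≃ 2.539
95% CI: 36.432 ± 4.976 ≃ (31.456, 41.408)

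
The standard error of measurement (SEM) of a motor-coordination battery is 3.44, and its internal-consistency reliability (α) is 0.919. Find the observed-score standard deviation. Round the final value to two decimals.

SD = 3.44 / √(1 − 0.919) ≃ 12.0869

12.09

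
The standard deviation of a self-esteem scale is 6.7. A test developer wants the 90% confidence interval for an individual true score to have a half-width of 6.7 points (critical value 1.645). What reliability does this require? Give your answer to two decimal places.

SEM needed = half-width / z = 6.7/1.645 ≈ 4.073
r = 1 − (SEM / SD)² = 1 − (4.073 / 6.7)² ≈ 1 − 0.370 ≈ 0.630

0.63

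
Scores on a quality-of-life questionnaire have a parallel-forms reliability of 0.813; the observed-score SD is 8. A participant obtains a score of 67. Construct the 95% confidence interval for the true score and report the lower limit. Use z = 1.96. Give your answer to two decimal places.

SEM = 8.000 · √(1 − 0.813) = 8.000 · √0.187 ≈ 8.000 · 0.432 ≈ 3.459
1.96 · SEM ≈ 6.781
Lower bound: 67 − 6.781 = 60.219

60.22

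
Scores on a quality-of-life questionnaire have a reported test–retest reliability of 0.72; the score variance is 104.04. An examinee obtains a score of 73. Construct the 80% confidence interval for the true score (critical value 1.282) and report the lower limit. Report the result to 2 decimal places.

66.08

SD = √104.04 = 10.200
SEM = 10.200*√(1 − 0.720) ≈ 5.397
Half-width = 1.282*5.397 ≈ 6.919
Lower limit = 73 − 6.919 ≈ 66.081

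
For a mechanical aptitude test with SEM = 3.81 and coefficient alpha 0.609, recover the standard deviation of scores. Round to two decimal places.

6.09

SD = 3.81 / √(1 − 0.609) ≈ 6.093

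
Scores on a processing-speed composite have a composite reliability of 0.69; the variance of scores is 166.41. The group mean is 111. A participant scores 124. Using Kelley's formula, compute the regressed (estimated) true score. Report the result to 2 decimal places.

119.97

T̂ = r·X + (1 − r)·M = 0.69000·124 + 0.31000·111 = 85.56000 + 34.41000 ≈ 119.97000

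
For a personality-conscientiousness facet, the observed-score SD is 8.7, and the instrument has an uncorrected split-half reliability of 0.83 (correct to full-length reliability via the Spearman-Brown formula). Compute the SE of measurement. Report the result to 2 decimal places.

2.65

r_full = 2·0.83 / (1 + 0.83) ≈ 0.90710
SEM = 8.70000 · √(1 − 0.90710) = 8.70000 · √0.09290 ≈ 8.70000 · 0.30479 ≈ 2.65166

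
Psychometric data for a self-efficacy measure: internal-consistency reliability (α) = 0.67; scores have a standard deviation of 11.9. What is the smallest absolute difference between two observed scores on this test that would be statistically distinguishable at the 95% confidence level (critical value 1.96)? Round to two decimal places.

18.95

SEM = 11.9000×√(1 − 0.6700) ≈ 6.8360
SE_diff = √2 × SEM ≈ 9.6676
Smallest detectable difference = 1.96×9.6676 ≈ 18.9485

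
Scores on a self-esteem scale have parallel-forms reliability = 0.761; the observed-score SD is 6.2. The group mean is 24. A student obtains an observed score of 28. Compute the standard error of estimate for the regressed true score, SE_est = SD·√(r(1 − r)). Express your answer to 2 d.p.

SE_est = SD × √(r(1 − r)) = 6.20000 × √0.18188 ≈ 6.20000 × 0.42647 ≈ 2.64413

2.64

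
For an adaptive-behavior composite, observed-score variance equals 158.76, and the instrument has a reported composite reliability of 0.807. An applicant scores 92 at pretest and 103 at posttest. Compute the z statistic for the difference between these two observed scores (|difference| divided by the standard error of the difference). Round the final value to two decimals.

1.41

SD = √158.76 ≃ 12.6000
The standard error of measurement is 12.6000*√(1 − 0.8070) ≃ 12.6000*0.4393 ≃ 5.5354.
Standard error of the difference = 5.5354·√2 ≃ 7.8282
z = 11 / 7.8282 ≃ 1.4052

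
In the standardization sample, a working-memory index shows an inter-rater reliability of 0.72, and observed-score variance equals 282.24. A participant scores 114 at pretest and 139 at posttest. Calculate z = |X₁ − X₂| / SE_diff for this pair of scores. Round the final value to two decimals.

SD = √282.24 ≈ 16.80000
The standard error of measurement is 16.80000*√(1 − 0.72000) ≈ 16.80000*0.52915 ≈ 8.88972.
Standard error of the difference = 8.88972·√2 ≈ 12.57197
z = |114 − 139| / 12.57197 = 25 / 12.57197 ≈ 1.98855

1.99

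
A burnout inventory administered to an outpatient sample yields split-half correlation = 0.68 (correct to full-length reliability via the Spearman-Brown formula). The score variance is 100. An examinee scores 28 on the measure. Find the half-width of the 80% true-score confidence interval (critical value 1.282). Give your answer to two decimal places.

5.60

SD = √100 ≈ 10.0000
Full-length reliability (Spearman-Brown) = 2(0.68)/(1+0.68) ≈ 0.8095
SEM = 10.0000 × √(1 − 0.8095) = 10.0000 × √0.1905 ≈ 10.0000 × 0.4364 ≈ 4.3644
1.282 × SEM ≈ 5.5951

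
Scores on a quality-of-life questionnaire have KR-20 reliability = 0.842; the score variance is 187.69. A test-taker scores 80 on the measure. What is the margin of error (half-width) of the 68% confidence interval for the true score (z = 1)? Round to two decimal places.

5.45

SD = √187.69 = 13.700
SEM = 13.700*√(1 − 0.842) ≈ 5.446
1 * SEM ≈ 5.446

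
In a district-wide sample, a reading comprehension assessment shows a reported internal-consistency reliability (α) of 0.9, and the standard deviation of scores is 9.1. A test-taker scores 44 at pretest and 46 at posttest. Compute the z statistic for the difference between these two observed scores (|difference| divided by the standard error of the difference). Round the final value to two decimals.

0.49

SEM = 9.1000 · √(1 − 0.9000) = 9.1000 · √0.1000 ≃ 9.1000 · 0.3162 ≃ 2.8777
SE_diff = √2 · SEM ≃ 4.0696
z = 2 / 4.0696 ≃ 0.4914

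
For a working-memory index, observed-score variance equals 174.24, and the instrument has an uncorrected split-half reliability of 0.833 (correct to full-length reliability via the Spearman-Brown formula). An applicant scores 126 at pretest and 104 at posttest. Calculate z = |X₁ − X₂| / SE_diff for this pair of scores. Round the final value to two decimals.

3.90

σ = 174.24^(1/2) = 13.2000
Full-length reliability (Spearman-Brown) = 2(0.833)/(1+0.833) ≃ 0.9089
SEM = 13.2000 * √(1 − 0.9089) = 13.2000 * √0.0911 ≃ 13.2000 * 0.3018 ≃ 3.9843
Standard error of the difference = 3.9843·√2 ≃ 5.6346
z = 22 / 5.6346 ≃ 3.9044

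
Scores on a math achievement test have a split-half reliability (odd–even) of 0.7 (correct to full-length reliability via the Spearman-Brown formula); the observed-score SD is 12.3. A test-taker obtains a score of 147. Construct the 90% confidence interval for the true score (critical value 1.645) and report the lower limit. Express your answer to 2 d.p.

r_full = 2·0.7 / (1 + 0.7) ≈ 0.82353
SEM = 12.30000 * √(1 − 0.82353) = 12.30000 * √0.17647 ≈ 12.30000 * 0.42008 ≈ 5.16703
Margin = 1.645 * 5.16703 ≈ 8.49977
Lower bound: 147 − 8.49977 = 138.50023

138.50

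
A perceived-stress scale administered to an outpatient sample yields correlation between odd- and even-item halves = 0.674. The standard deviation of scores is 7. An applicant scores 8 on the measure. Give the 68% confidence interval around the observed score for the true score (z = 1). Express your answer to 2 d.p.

Full-length reliability (Spearman-Brown) = 2(0.674)/(1+0.674) ≈ 0.805
SEM = 7.000·√(1 − 0.805) ≈ 3.089
Half-width = 1·3.089 ≈ 3.089
CI = 8 ± 3.089 → [4.911, 11.089]

[4.91, 11.09]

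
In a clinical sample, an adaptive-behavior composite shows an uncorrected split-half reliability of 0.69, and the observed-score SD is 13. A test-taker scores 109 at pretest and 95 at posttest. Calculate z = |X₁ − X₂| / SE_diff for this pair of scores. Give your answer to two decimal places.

1.78

Full-length reliability (Spearman-Brown) = 2(0.69)/(1+0.69) ≈ 0.81657
SEM = 13.00000 * √(1 − 0.81657) = 13.00000 * √0.18343 ≈ 13.00000 * 0.42829 ≈ 5.56776
SE_diff = √2 * SEM ≈ 7.87401
z = |109 − 95| / 7.87401 = 14 / 7.87401 ≈ 1.77800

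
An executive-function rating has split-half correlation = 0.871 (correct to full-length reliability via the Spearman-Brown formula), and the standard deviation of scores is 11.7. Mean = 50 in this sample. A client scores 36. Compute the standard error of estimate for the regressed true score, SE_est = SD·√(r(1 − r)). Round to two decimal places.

2.96

Spearman-Brown: r = 2(0.871) / (1 + 0.871) = 1.7420 / 1.8710 ≈ 0.9311
SE_est = SD × √(r(1 − r)) = 11.7000 × √0.0642 ≈ 11.7000 × 0.2534 ≈ 2.9644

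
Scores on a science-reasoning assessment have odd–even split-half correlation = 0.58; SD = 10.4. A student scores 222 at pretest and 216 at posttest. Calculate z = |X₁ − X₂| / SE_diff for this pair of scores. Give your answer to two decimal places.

Spearman-Brown: r = 2(0.58) / (1 + 0.58) = 1.16000 / 1.58000 ≃ 0.73418
SEM = 10.40000 · √(1 − 0.73418) = 10.40000 · √0.26582 ≃ 10.40000 · 0.51558 ≃ 5.36203
SE_diff = √2 · SEM ≃ 7.58306
z = |222 − 216| / 7.58306 = 6 / 7.58306 ≃ 0.79124

0.79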